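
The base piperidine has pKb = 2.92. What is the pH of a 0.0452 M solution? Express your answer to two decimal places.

pH = 11.83

C5H10NH + H2O ⇌ C5H10NH2+ + OH-
Kb = 10^(−2.92) = 1.20 × 10^-3
Kb = [OH-]²/(0.0452 − [OH-]) = 1.20 × 10^-3
The 5% rule fails; solving [OH-]² + Kb·[OH-] − Kb·C₀ = 0 exactly:
[OH-] = (−Kb + √(Kb² + 4·Kb·C₀))/2 = 6.79 × 10^-3 M
pOH = −log(6.79 × 10^-3) = 2.17; pH = 14.00 − 2.17 = 11.83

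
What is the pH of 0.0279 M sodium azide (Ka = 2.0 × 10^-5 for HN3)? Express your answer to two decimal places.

pH = 8.57

N3- is the conjugate base of the weak acid HN3.
Kb = Kw/Ka = 1.0×10^-14 / 2.0 × 10^-5 = 5.00 × 10^-10
From the ICE table, Kb = [OH-]²/(0.0279 − [OH-]) = 5.00 × 10^-10.
Neglecting [OH-] in the denominator: [OH-] = √(5.00 × 10^-10 × 0.0279) = 3.73 × 10^-6 M
pOH = −log(3.73 × 10^-6) = 5.43; pH = 14.00 − 5.43 = 8.57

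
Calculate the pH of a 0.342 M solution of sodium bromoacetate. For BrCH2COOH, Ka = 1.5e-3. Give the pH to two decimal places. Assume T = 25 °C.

pH = 8.18

BrCH2COO- is the conjugate base of the weak acid BrCH2COOH.
Kb = Kw/Ka = 1.0×10^-14 / 1.5 × 10^-3 = 6.67 × 10^-12
Kb = [OH-]²/(0.342 − [OH-]) = 6.67 × 10^-12
Neglecting [OH-] in the denominator: [OH-] = √(6.67 × 10^-12 × 0.342) = 1.51 × 10^-6 M
Check: 0.00044% ionized — well under 5%, approximation valid.
pOH = 5.82, so pH = 14.00 − pOH = 8.18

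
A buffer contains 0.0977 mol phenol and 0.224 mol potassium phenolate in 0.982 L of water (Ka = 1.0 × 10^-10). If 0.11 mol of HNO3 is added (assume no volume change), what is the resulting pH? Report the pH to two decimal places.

After neutralization: n(C6H5OH) = 0.208 mol, n(C6H5O-) = 0.114 mol.
pKa = −log(1.0 × 10^-10) = 10.000
Henderson–Hasselbalch with mole ratio 0.114/0.208: pH = 10.000 + (-0.261)

pH = 9.74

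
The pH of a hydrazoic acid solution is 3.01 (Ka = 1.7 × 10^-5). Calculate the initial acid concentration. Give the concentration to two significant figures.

[H+] = 10^(-3.01) = 9.77 × 10^-4 M = x
Ka = x²/(C₀ − x) ⇒ C₀ = x + x²/Ka
C₀ = 9.77 × 10^-4 + (9.77 × 10^-4)²/(1.7 × 10^-5) = 5.71 × 10^-2 M

C₀ = 5.7 × 10^-2 M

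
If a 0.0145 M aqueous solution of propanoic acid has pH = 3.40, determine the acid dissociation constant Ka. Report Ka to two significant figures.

Ka = 1.1 × 10^-5

[H+] = 10^(-3.40) = 3.98 × 10^-4 M
At equilibrium [HA] = 0.0145 − 3.98 × 10^-4 = 1.41 × 10^-2 M
Ka = [H+][A-]/[HA] = (3.98 × 10^-4)² / 1.41 × 10^-2 = 1.1 × 10^-5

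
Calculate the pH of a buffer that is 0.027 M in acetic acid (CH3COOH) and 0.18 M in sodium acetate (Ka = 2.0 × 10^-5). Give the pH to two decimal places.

pKa = −log(2.0 × 10^-5) = 4.699
pH = pKa + log([A⁻]/[HA]) = 4.699 + log(0.18/0.027)
pH = 4.699 + (+0.824) = 5.52

pH = 5.52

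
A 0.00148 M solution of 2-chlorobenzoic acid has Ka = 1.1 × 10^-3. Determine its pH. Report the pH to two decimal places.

ClC6H4COOH ⇌ ClC6H4COO- + H+
From the ICE table, Ka = x²/(0.00148 − x) = 1.1 × 10^-3.
Here C₀/Ka ≈ 1.35, so the small-x approximation fails. Use the quadratic:
x = [−0.0011 + √(0.0011² + 6.51e-06)]/2 = 8.39 × 10^-4 M
pH = −log[H+] = −log(8.39 × 10^-4) = 3.08

pH = 3.08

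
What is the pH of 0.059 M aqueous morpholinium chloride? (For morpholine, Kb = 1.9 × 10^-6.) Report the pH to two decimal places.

pH = 4.75

C4H8ONH2+ is the conjugate acid of the weak base C4H8ONH.
Ka = Kw/Kb = 1.0×10^-14 / 1.9 × 10^-6 = 5.26 × 10^-9
Ka = [H+]²/(0.059 − [H+]) = 5.26 × 10^-9
Since Ka ≪ C₀, [H+] ≈ √(Ka·C₀) = 1.76 × 10^-5 M.
([H+]/C₀ = 0.03% < 5%, so the approximation holds.)
pH = −log(1.76 × 10^-5) = 4.75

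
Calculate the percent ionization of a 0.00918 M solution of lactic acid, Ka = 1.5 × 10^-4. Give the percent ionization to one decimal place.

CH3CH(OH)COOH ⇌ CH3CH(OH)COO- + H+; let x = [H+] at equilibrium.
Ka = x²/(C₀ − x); solving the quadratic gives x = 1.10 × 10^-3 M.
Fraction ionized = 1.10 × 10^-3 / 0.00918 = 0.1198 → 12.0%

12.0%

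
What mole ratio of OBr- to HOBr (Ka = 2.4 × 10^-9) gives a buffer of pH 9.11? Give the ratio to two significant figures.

pKa = -log(2.4 × 10^-9) = 8.620
pH = pKa + log(r) ⇒ log(r) = 9.11 − 8.620 = +0.490
r = [OBr-]/[HOBr] = 10^(+0.490) = 3.09

ratio = 3.1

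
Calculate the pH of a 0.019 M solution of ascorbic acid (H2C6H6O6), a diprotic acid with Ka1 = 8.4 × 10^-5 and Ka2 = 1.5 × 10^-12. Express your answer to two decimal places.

Since Ka1 ≫ Ka2, the first ionization dominates [H+].
Ka1 = x²/(0.019 − x) = 8.4 × 10^-5
Solving the quadratic: x = (−Ka1 + √(Ka1² + 4·Ka1·C₀))/2 = 1.22 × 10^-3 M
pH = −log(1.22 × 10^-3) = 2.91

pH = 2.91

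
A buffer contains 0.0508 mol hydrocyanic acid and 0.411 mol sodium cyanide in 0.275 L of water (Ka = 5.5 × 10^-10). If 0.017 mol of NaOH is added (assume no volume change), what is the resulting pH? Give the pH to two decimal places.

pH = 10.36

OH- converts HCN to CN-: HCN → 0.0338 mol, CN- → 0.428 mol.
pKa = −log(5.5 × 10^-10) = 9.260
Henderson–Hasselbalch with mole ratio 0.428/0.0338: pH = 9.260 + (+1.103)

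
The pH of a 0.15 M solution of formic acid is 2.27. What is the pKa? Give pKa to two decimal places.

[H+] = 10^(-2.27) = 5.37 × 10^-3 M
At equilibrium [HA] = 0.15 − 5.37 × 10^-3 = 1.45 × 10^-1 M
Ka = [H+][A-]/[HA] = (5.37 × 10^-3)² / 1.45 × 10^-1 = 1.99 × 10^-4
pKa = -log(1.99 × 10^-4) = 3.70

pKa = 3.70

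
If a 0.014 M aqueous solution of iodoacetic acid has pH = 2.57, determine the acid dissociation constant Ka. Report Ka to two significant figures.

Ka = 6.4 × 10^-4

[H+] = 10^(-2.57) = 2.69 × 10^-3 M
At equilibrium [HA] = 0.014 − 2.69 × 10^-3 = 1.13 × 10^-2 M
Ka = [H+][A-]/[HA] = (2.69 × 10^-3)² / 1.13 × 10^-2 = 6.4 × 10^-4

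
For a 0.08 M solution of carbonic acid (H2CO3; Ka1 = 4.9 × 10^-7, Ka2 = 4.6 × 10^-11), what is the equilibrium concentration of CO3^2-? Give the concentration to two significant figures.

First ionization gives [H+] ≈ [HCO3-] = 1.98 × 10^-4 M.
Second step: Ka2 = [H+][CO3^2-]/[HCO3-] ≈ [CO3^2-] (since [H+] ≈ [HCO3-]).
So [CO3^2-] ≈ Ka2.

4.6 × 10^-11 M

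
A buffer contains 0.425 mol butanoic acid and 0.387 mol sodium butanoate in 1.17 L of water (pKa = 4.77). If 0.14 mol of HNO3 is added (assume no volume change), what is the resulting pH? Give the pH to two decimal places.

pH = 4.41

After neutralization: n(CH3(CH2)2COOH) = 0.565 mol, n(CH3(CH2)2COO-) = 0.247 mol.
Henderson–Hasselbalch with mole ratio 0.247/0.565: pH = 4.77 + (-0.359)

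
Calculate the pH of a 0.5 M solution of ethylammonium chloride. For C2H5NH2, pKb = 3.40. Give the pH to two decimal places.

C2H5NH3+ is the conjugate acid of the weak base C2H5NH2.
Kb = 10^(−3.40) = 3.98 × 10^-4
Ka = Kw/Kb = 1.0×10^-14 / 3.98 × 10^-4 = 2.51 × 10^-11
From the ICE table, Ka = [H+]²/(0.5 − [H+]) = 2.51 × 10^-11.
Assume [H+] ≪ 0.5: [H+] ≈ √(2.51 × 10^-11 × 0.5) = 3.54 × 10^-6 M
Check: 0.00071% ionized — well under 5%, approximation valid.
pH = −log(3.54 × 10^-6) = 5.45

pH = 5.45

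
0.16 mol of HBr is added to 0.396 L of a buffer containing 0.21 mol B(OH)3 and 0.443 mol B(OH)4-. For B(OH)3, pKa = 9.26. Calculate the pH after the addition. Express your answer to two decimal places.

After neutralization: n(B(OH)3) = 0.37 mol, n(B(OH)4-) = 0.283 mol.
Henderson–Hasselbalch with mole ratio 0.283/0.37: pH = 9.26 + (-0.116)

pH = 9.14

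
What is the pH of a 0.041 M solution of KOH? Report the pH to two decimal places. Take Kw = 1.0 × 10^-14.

pH = 12.61

KOH is a strong base; [OH-] = 0.041 M.
pOH = -log(0.041) = 1.39
pH = 14.00 - 1.39 = 12.61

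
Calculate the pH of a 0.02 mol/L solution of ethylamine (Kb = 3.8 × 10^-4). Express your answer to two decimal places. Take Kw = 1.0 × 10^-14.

pH = 11.41

C2H5NH2 + H2O ⇌ C2H5NH3+ + OH-
From the ICE table, Kb = x²/(0.02 − x) = 3.8 × 10^-4.
Here C₀/Kb ≈ 52.6, so the small-x approximation fails. Use the quadratic:
x = (−Kb + √(Kb² + 4·Kb·C₀))/2 = 2.57 × 10^-3 M
pOH = −log(2.57 × 10^-3) = 2.59; pH = 14.00 − 2.59 = 11.41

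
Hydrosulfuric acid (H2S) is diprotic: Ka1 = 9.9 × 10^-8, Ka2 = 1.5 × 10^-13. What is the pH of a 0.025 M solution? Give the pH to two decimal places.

Since Ka1 ≫ Ka2, the first ionization dominates [H+].
Ka1 = x²/(0.025 − x) = 9.9 × 10^-8
x ≈ √(9.9 × 10^-8 × 0.025) = 4.97 × 10^-5 M
pH = −log(4.97 × 10^-5) = 4.30

pH = 4.30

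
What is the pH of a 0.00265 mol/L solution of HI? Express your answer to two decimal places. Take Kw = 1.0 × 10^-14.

pH = 2.58

HI is a strong acid and dissociates completely, so [H+] = 0.00265 M.
pH = -log(0.00265) = 2.58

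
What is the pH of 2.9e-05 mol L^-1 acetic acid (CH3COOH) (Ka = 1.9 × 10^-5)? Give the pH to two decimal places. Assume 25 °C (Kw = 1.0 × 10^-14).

pH = 4.80

CH3COOH ⇌ CH3COO- + H+
Ka = [H+]²/(2.9e-05 − [H+]) = 1.9 × 10^-5
Here C₀/Ka ≈ 1.53, so the small-[H+] approximation fails. Use the quadratic:
[H+] = [−1.9e-05 + √(1.9e-05² + 2.2e-09)]/2 = 1.58 × 10^-5 M
pH = −log[H+] = −log(1.58 × 10^-5) = 4.80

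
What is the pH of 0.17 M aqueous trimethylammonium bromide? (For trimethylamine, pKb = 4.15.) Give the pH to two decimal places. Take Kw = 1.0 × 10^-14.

(CH3)3NH+ is the conjugate acid of the weak base (CH3)3N.
Kb = 10^(−4.15) = 7.08 × 10^-5
Ka = Kw/Kb = 1.0×10^-14 / 7.08 × 10^-5 = 1.41 × 10^-10
From the ICE table, Ka = [H+]²/(0.17 − [H+]) = 1.41 × 10^-10.
Since Ka ≪ C₀, [H+] ≈ √(Ka·C₀) = 4.90 × 10^-6 M.
Check: 0.0029% ionized — well under 5%, approximation valid.
pH = −log[H+] = −log(4.90 × 10^-6) = 5.31

pH = 5.31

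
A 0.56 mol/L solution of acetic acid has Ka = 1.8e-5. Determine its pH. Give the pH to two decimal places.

pH = 2.50

CH3COOH ⇌ CH3COO- + H+
Let x = [H+] at equilibrium. Ka = x²/(0.56 − x).
Neglecting x in the denominator: x = √(1.8 × 10^-5 × 0.56) = 3.17 × 10^-3 M
Check: 0.57% ionized — well under 5%, approximation valid.
pH = −log[H+] = −log(3.17 × 10^-3) = 2.50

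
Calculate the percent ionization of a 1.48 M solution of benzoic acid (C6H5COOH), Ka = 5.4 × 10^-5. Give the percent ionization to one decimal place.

0.6%

C6H5COOH ⇌ C6H5COO- + H+; let x = [H+] at equilibrium.
x ≈ √(Ka·C₀) = √(5.4 × 10^-5 × 1.48) = 8.94 × 10^-3 M
% ionization = x/C₀ × 100% = 8.94 × 10^-3/1.48 × 100% = 0.6%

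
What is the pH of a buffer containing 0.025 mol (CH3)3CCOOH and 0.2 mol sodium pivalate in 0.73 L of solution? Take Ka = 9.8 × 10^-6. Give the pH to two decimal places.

pH = 5.91

pKa = −log(9.8 × 10^-6) = 5.009
Henderson–Hasselbalch: pH = pKa + log([(CH3)3CCOO-]/[(CH3)3CCOOH]) = 5.009 + log(0.2/0.025)
pH = 5.009 + (+0.903) = 5.91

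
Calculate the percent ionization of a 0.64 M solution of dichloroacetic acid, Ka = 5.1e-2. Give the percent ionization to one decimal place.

24.5%

Cl2CHCOOH ⇌ Cl2CHCOO- + H+; let x = [H+] at equilibrium.
Solve x² + 0.051x − 0.0326 = 0 → x = 1.57 × 10^-1 M
Fraction ionized = 1.57 × 10^-1 / 0.64 = 0.2453 → 24.5%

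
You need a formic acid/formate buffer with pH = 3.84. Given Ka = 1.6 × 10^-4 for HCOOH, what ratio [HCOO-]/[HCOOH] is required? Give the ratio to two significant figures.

ratio = 1.1

pKa = -log(1.6 × 10^-4) = 3.796
pH = pKa + log(r) ⇒ log(r) = 3.84 − 3.796 = +0.044
r = [HCOO-]/[HCOOH] = 10^(+0.044) = 1.11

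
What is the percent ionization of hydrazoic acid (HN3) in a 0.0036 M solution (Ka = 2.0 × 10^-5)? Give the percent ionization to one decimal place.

7.2%

HN3 ⇌ N3- + H+; let x = [H+] at equilibrium.
Ka = x²/(C₀ − x); solving the quadratic gives x = 2.59 × 10^-4 M.
Fraction ionized = 2.59 × 10^-4 / 0.0036 = 0.0719 → 7.2%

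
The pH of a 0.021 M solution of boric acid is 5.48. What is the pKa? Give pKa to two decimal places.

[H+] = 10^(-5.48) = 3.31 × 10^-6 M
At equilibrium [HA] = 0.021 − 3.31 × 10^-6 = 2.10 × 10^-2 M
Ka = [H+][A-]/[HA] = (3.31 × 10^-6)² / 2.10 × 10^-2 = 5.22 × 10^-10
pKa = -log(5.22 × 10^-10) = 9.28

pKa = 9.28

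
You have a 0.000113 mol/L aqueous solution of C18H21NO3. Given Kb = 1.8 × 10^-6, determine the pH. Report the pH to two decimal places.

C18H21NO3 + H2O ⇌ C18H22NO3+ + OH-
Kb = x²/(0.000113 − x) = 1.8 × 10^-6
Here C₀/Kb ≈ 62.8, so the small-x approximation fails. Use the quadratic:
x = [−1.8e-06 + √(1.8e-06² + 8.14e-10)]/2 = 1.34 × 10^-5 M
pOH = 4.87, so pH = 14.00 − pOH = 9.13

pH = 9.13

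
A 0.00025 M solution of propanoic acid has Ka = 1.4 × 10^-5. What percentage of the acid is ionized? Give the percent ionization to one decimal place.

CH3CH2COOH ⇌ CH3CH2COO- + H+; let x = [H+] at equilibrium.
Ka = x²/(C₀ − x); solving the quadratic gives x = 5.26 × 10^-5 M.
Fraction ionized = 5.26 × 10^-5 / 0.00025 = 0.2104 → 21.0%

21.0%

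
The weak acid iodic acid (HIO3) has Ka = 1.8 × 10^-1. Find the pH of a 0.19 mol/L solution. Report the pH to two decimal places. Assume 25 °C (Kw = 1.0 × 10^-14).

HIO3 ⇌ IO3- + H+
From the ICE table, Ka = x²/(0.19 − x) = 1.8 × 10^-1.
The 5% rule fails; solving x² + Ka·x − Ka·C₀ = 0 exactly:
x = (−Ka + √(Ka² + 4·Ka·C₀))/2 = 1.16 × 10^-1 M
pH = −log(1.16 × 10^-1) = 0.94

pH = 0.94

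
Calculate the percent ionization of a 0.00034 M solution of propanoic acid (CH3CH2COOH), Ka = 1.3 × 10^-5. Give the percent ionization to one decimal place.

17.7%

CH3CH2COOH ⇌ CH3CH2COO- + H+; let x = [H+] at equilibrium.
Ka = x²/(C₀ − x); solving the quadratic gives x = 6.03 × 10^-5 M.
% ionization = x/C₀ × 100% = 6.03 × 10^-5/0.00034 × 100% = 17.7%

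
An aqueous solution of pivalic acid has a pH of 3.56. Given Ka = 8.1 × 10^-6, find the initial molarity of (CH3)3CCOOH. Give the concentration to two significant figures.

[H+] = 10^(-3.56) = 2.75 × 10^-4 M = x
Ka = x²/(C₀ − x) ⇒ C₀ = x + x²/Ka
C₀ = 2.75 × 10^-4 + (2.75 × 10^-4)²/(8.1 × 10^-6) = 9.61 × 10^-3 M

C₀ = 9.6 × 10^-3 M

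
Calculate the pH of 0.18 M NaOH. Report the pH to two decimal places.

pH = 13.26

NaOH is a strong base; [OH-] = 0.18 M.
pOH = -log(0.18) = 0.74
pH = 14.00 - 0.74 = 13.26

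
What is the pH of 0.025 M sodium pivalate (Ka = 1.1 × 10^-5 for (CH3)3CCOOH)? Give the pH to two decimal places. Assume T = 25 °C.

(CH3)3CCOO- is the conjugate base of the weak acid (CH3)3CCOOH.
Kb = Kw/Ka = 1.0×10^-14 / 1.1 × 10^-5 = 9.09 × 10^-10
From the ICE table, Kb = [OH-]²/(0.025 − [OH-]) = 9.09 × 10^-10.
Assume [OH-] ≪ 0.025: [OH-] ≈ √(9.09 × 10^-10 × 0.025) = 4.77 × 10^-6 M
pOH = −log(4.77 × 10^-6) = 5.32; pH = 14.00 − 5.32 = 8.68

pH = 8.68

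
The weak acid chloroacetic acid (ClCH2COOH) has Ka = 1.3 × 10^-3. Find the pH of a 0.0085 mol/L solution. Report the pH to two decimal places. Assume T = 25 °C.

ClCH2COOH ⇌ ClCH2COO- + H+
From the ICE table, Ka = [H+]²/(0.0085 − [H+]) = 1.3 × 10^-3.
Here C₀/Ka ≈ 6.54, so the small-[H+] approximation fails. Use the quadratic:
[H+] = (−Ka + √(Ka² + 4·Ka·C₀))/2 = 2.74 × 10^-3 M
pH = −log[H+] = −log(2.74 × 10^-3) = 2.56

pH = 2.56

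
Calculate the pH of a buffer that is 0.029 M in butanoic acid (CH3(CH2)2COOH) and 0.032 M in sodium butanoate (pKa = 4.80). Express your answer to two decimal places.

Henderson–Hasselbalch: pH = pKa + log([CH3(CH2)2COO-]/[CH3(CH2)2COOH]) = 4.80 + log(0.032/0.029)
pH = 4.80 + (+0.043) = 4.84

pH = 4.84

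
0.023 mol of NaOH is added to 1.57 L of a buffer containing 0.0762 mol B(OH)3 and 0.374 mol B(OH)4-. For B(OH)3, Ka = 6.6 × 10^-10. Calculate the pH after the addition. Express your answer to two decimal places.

pH = 10.05

After neutralization: n(B(OH)3) = 0.0532 mol, n(B(OH)4-) = 0.397 mol.
pKa = −log(6.6 × 10^-10) = 9.180
pH = pKa + log([A⁻]/[HA]) = 9.180 + log(0.397/0.0532) = 9.180 +0.873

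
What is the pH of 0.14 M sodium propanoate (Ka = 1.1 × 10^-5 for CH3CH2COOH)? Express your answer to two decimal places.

pH = 9.05

CH3CH2COO- is the conjugate base of the weak acid CH3CH2COOH.
Kb = Kw/Ka = 1.0×10^-14 / 1.1 × 10^-5 = 9.09 × 10^-10
Kb = [OH-]²/(0.14 − [OH-]) = 9.09 × 10^-10
Assume [OH-] ≪ 0.14: [OH-] ≈ √(9.09 × 10^-10 × 0.14) = 1.13 × 10^-5 M
([OH-]/C₀ = 0.0081% < 5%, so the approximation holds.)
pOH = 4.95, so pH = 14.00 − pOH = 9.05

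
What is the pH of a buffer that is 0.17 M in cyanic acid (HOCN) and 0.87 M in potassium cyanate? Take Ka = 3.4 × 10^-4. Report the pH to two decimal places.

pKa = −log(3.4 × 10^-4) = 3.469
Using pH = pKa + log([base]/[acid]) with [base]/[acid] = 0.87/0.17:
pH = 3.469 + (+0.709) = 4.18

pH = 4.18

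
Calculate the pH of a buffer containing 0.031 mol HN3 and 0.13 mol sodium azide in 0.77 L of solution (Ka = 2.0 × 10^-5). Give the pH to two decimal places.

pKa = −log(2.0 × 10^-5) = 4.699
pH = pKa + log([A⁻]/[HA]) = 4.699 + log(0.13/0.031)
pH = 4.699 + (+0.623) = 5.32

pH = 5.32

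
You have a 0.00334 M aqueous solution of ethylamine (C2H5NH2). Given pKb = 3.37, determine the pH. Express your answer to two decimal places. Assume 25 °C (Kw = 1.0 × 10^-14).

pH = 11.00

C2H5NH2 + H2O ⇌ C2H5NH3+ + OH-
Kb = 10^(−3.37) = 4.27 × 10^-4
Let x = [OH-] at equilibrium. Kb = x²/(0.00334 − x).
The 5% rule fails; solving x² + Kb·x − Kb·C₀ = 0 exactly:
x = (−Kb + √(Kb² + 4·Kb·C₀))/2 = 1.00 × 10^-3 M
pOH = −log(1.00 × 10^-3) = 3.00; pH = 14.00 − 3.00 = 11.00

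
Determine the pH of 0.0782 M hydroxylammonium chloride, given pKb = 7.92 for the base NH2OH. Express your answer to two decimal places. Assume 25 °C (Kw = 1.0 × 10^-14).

pH = 3.59

NH3OH+ is the conjugate acid of the weak base NH2OH.
Kb = 10^(−7.92) = 1.20 × 10^-8
Ka = Kw/Kb = 1.0×10^-14 / 1.20 × 10^-8 = 8.33 × 10^-7
Ka = [H+]²/(0.0782 − [H+]) = 8.33 × 10^-7
Neglecting [H+] in the denominator: [H+] = √(8.33 × 10^-7 × 0.0782) = 2.55 × 10^-4 M
Check: 0.33% ionized — well under 5%, approximation valid.
pH = −log(2.55 × 10^-4) = 3.59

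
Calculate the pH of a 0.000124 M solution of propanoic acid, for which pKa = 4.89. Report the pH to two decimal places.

pH = 4.47

CH3CH2COOH ⇌ CH3CH2COO- + H+
Ka = 10^(−4.89) = 1.29 × 10^-5
Ka = [H+]²/(0.000124 − [H+]) = 1.29 × 10^-5
Here C₀/Ka ≈ 9.61, so the small-[H+] approximation fails. Use the quadratic:
[H+] = [−1.29e-05 + √(1.29e-05² + 6.4e-09)]/2 = 3.41 × 10^-5 M
pH = −log[H+] = −log(3.41 × 10^-5) = 4.47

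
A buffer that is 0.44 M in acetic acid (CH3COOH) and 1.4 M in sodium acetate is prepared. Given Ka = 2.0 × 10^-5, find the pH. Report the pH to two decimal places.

pH = 5.20

pKa = −log(2.0 × 10^-5) = 4.699
Henderson–Hasselbalch: pH = pKa + log([CH3COO-]/[CH3COOH]) = 4.699 + log(1.4/0.44)
pH = 4.699 + (+0.503) = 5.20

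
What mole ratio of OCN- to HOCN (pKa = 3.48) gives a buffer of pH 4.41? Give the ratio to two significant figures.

pH = pKa + log(r) ⇒ log(r) = 4.41 − 3.48 = +0.93
r = [OCN-]/[HOCN] = 10^(+0.93) = 8.51

ratio = 8.5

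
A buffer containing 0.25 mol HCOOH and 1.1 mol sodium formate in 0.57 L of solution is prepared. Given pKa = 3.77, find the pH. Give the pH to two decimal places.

Henderson–Hasselbalch: pH = pKa + log([HCOO-]/[HCOOH]) = 3.77 + log(1.1/0.25)
pH = 3.77 + (+0.643) = 4.41

pH = 4.41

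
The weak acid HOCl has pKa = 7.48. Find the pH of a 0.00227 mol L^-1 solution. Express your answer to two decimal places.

pH = 5.06

HOCl ⇌ OCl- + H+
Ka = 10^(−7.48) = 3.31 × 10^-8
Let x = [H+] at equilibrium. Ka = x²/(0.00227 − x).
Neglecting x in the denominator: x = √(3.31 × 10^-8 × 0.00227) = 8.67 × 10^-6 M
pH = −log(8.67 × 10^-6) = 5.06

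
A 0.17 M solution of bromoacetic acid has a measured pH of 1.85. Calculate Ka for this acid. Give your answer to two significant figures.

[H+] = 10^(-1.85) = 1.41 × 10^-2 M
At equilibrium [HA] = 0.17 − 1.41 × 10^-2 = 1.56 × 10^-1 M
Ka = [H+][A-]/[HA] = (1.41 × 10^-2)² / 1.56 × 10^-1 = 1.3 × 10^-3

Ka = 1.3 × 10^-3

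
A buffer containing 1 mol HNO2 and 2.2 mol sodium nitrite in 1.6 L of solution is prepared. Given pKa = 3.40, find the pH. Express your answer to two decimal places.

Henderson–Hasselbalch: pH = pKa + log([NO2-]/[HNO2]) = 3.40 + log(2.2/1)
pH = 3.40 + (+0.342) = 3.74

pH = 3.74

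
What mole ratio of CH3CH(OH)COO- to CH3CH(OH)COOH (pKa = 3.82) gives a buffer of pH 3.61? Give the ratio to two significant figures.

ratio = 0.62

pH = pKa + log(r) ⇒ log(r) = 3.61 − 3.82 = -0.21
r = [CH3CH(OH)COO-]/[CH3CH(OH)COOH] = 10^(-0.21) = 0.617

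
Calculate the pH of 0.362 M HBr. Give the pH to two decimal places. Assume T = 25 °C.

pH = 0.44

HBr is a strong acid and dissociates completely, so [H+] = 0.362 M.
pH = -log(0.362) = 0.44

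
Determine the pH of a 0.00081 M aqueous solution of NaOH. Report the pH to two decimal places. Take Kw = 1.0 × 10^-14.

pH = 10.91

NaOH is a strong base; [OH-] = 0.00081 M.
pOH = -log(0.00081) = 3.09
pH = 14.00 - 3.09 = 10.91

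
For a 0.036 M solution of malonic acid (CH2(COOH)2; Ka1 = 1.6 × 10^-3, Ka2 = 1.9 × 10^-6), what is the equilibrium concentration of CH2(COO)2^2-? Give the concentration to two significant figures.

1.9 × 10^-6 M

First ionization gives [H+] ≈ [CH2(COOH)COO-] = 6.83 × 10^-3 M.
Second step: Ka2 = [H+][CH2(COO)2^2-]/[CH2(COOH)COO-] ≈ [CH2(COO)2^2-] (since [H+] ≈ [CH2(COOH)COO-]).
So [CH2(COO)2^2-] ≈ Ka2.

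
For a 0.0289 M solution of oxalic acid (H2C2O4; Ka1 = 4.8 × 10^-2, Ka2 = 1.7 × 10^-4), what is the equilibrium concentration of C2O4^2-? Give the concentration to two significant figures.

First ionization gives [H+] ≈ [HC2O4-] = 2.03 × 10^-2 M.
Second step: Ka2 = [H+][C2O4^2-]/[HC2O4-] ≈ [C2O4^2-] (since [H+] ≈ [HC2O4-]).
So [C2O4^2-] ≈ Ka2.

1.7 × 10^-4 M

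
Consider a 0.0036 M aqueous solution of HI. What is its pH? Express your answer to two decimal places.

pH = 2.44

HI is a strong acid and dissociates completely, so [H+] = 0.0036 M.
pH = -log(0.0036) = 2.44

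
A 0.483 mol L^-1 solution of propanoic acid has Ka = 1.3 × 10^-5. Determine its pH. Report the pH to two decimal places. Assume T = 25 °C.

pH = 2.60

CH3CH2COOH ⇌ CH3CH2COO- + H+
From the ICE table, Ka = [H+]²/(0.483 − [H+]) = 1.3 × 10^-5.
Assume [H+] ≪ 0.483: [H+] ≈ √(1.3 × 10^-5 × 0.483) = 2.51 × 10^-3 M
Check: 0.52% ionized — well under 5%, approximation valid.
pH = −log[H+] = −log(2.51 × 10^-3) = 2.60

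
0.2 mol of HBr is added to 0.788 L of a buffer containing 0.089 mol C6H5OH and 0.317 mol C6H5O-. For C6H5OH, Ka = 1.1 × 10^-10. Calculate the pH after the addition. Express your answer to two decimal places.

After neutralization: n(C6H5OH) = 0.289 mol, n(C6H5O-) = 0.117 mol.
pKa = −log(1.1 × 10^-10) = 9.959
pH = pKa + log(n_C6H5O-/n_C6H5OH) = 9.959 + log(0.117/0.289) = 9.959 + (-0.393)

pH = 9.57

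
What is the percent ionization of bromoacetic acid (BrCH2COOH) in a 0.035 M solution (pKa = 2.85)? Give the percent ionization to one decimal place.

18.2%

BrCH2COOH ⇌ BrCH2COO- + H+; let x = [H+] at equilibrium.
Ka = 10^(−2.85) = 1.41 × 10^-3
Solve x² + 0.00141x − 4.94e-05 = 0 → x = 6.36 × 10^-3 M
Fraction ionized = 6.36 × 10^-3 / 0.035 = 0.1817 → 18.2%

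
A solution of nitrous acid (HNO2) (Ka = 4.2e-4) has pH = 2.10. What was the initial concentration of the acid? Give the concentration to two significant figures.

C₀ = 1.6 × 10^-1 M

[H+] = 10^(-2.10) = 7.94 × 10^-3 M = x
Ka = x²/(C₀ − x) ⇒ C₀ = x + x²/Ka
C₀ = 7.94 × 10^-3 + (7.94 × 10^-3)²/(4.2 × 10^-4) = 1.58 × 10^-1 M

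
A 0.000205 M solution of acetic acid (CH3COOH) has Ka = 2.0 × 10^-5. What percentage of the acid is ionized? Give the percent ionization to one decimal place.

CH3COOH ⇌ CH3COO- + H+; let x = [H+] at equilibrium.
Solve x² + 2e-05x − 4.1e-09 = 0 → x = 5.48 × 10^-5 M
% ionization = x/C₀ × 100% = 5.48 × 10^-5/0.000205 × 100% = 26.7%

26.7%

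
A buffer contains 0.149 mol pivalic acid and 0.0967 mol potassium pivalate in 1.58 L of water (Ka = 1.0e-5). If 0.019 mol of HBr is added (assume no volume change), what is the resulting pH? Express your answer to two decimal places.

pH = 4.67

Added H+ converts (CH3)3CCOO- to (CH3)3CCOOH: (CH3)3CCOOH → 0.168 mol, (CH3)3CCOO- → 0.0777 mol.
pKa = −log(1.0 × 10^-5) = 5.000
pH = pKa + log(n_(CH3)3CCOO-/n_(CH3)3CCOOH) = 5.000 + log(0.0777/0.168) = 5.000 + (-0.335)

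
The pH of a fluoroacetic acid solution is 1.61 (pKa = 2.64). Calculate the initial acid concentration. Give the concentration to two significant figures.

C₀ = 2.9 × 10^-1 M

[H+] = 10^(-1.61) = 2.45 × 10^-2 M = x
Ka = 10^(−2.64) = 2.29 × 10^-3
Ka = x²/(C₀ − x) ⇒ C₀ = x + x²/Ka
C₀ = 2.45 × 10^-2 + (2.45 × 10^-2)²/(2.29 × 10^-3) = 2.87 × 10^-1 M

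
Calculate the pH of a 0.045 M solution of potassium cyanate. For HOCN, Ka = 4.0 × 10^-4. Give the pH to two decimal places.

OCN- is the conjugate base of the weak acid HOCN.
Kb = Kw/Ka = 1.0×10^-14 / 4.0 × 10^-4 = 2.50 × 10^-11
Kb = x²/(0.045 − x) = 2.50 × 10^-11
Since Kb ≪ C₀, x ≈ √(Kb·C₀) = 1.06 × 10^-6 M.
(x/C₀ = 0.0024% < 5%, so the approximation holds.)
pOH = −log(1.06 × 10^-6) = 5.97; pH = 14.00 − 5.97 = 8.03

pH = 8.03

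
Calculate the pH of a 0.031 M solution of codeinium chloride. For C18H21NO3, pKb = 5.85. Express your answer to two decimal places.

pH = 4.83

C18H22NO3+ is the conjugate acid of the weak base C18H21NO3.
Kb = 10^(−5.85) = 1.41 × 10^-6
Ka = Kw/Kb = 1.0×10^-14 / 1.41 × 10^-6 = 7.09 × 10^-9
From the ICE table, Ka = x²/(0.031 − x) = 7.09 × 10^-9.
Neglecting x in the denominator: x = √(7.09 × 10^-9 × 0.031) = 1.48 × 10^-5 M
Check: 0.048% ionized — well under 5%, approximation valid.
pH = −log[H+] = −log(1.48 × 10^-5) = 4.83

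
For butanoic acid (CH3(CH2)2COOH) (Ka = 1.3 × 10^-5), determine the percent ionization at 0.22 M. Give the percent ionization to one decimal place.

0.8%

CH3(CH2)2COOH ⇌ CH3(CH2)2COO- + H+; let x = [H+] at equilibrium.
x ≈ √(Ka·C₀) = √(1.3 × 10^-5 × 0.22) = 1.69 × 10^-3 M
Fraction ionized = 1.69 × 10^-3 / 0.22 = 0.0077 → 0.8%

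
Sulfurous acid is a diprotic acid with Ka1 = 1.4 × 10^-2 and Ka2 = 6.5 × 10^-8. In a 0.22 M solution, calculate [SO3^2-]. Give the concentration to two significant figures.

First ionization gives [H+] ≈ [HSO3-] = 4.89 × 10^-2 M.
Second step: Ka2 = [H+][SO3^2-]/[HSO3-] ≈ [SO3^2-] (since [H+] ≈ [HSO3-]).
So [SO3^2-] ≈ Ka2.

6.5 × 10^-8 M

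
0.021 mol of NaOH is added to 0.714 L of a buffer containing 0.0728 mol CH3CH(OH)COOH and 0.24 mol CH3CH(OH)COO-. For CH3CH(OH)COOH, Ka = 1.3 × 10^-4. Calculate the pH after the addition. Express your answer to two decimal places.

pH = 4.59

After neutralization: n(CH3CH(OH)COOH) = 0.0518 mol, n(CH3CH(OH)COO-) = 0.261 mol.
pKa = −log(1.3 × 10^-4) = 3.886
pH = pKa + log([A⁻]/[HA]) = 3.886 + log(0.261/0.0518) = 3.886 +0.702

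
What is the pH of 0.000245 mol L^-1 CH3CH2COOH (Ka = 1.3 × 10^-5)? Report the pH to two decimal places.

pH = 4.30

CH3CH2COOH ⇌ CH3CH2COO- + H+
From the ICE table, Ka = x²/(0.000245 − x) = 1.3 × 10^-5.
The 5% rule fails; solving x² + Ka·x − Ka·C₀ = 0 exactly:
x = (−Ka + √(Ka² + 4·Ka·C₀))/2 = 5.03 × 10^-5 M
pH = −log(5.03 × 10^-5) = 4.30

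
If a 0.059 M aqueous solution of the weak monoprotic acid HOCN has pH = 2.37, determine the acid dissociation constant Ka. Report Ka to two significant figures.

[H+] = 10^(-2.37) = 4.27 × 10^-3 M
At equilibrium [HA] = 0.059 − 4.27 × 10^-3 = 5.47 × 10^-2 M
Ka = [H+][A-]/[HA] = (4.27 × 10^-3)² / 5.47 × 10^-2 = 3.3 × 10^-4

Ka = 3.3 × 10^-4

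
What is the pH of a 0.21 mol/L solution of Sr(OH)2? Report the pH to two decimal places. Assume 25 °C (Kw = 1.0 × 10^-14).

pH = 13.62

Sr(OH)2 is a strong base (each formula unit releases 2 OH-); [OH-] = 0.42 M.
pOH = -log(0.42) = 0.38
pH = 14.00 - 0.38 = 13.62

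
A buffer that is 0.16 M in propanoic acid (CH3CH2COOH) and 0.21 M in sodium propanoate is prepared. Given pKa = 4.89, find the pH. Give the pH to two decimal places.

pH = pKa + log([A⁻]/[HA]) = 4.89 + log(0.21/0.16)
pH = 4.89 + (+0.118) = 5.01

pH = 5.01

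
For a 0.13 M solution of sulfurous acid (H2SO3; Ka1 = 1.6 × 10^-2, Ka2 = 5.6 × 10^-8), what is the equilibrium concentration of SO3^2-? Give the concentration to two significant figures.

5.6 × 10^-8 M

First ionization gives [H+] ≈ [HSO3-] = 3.83 × 10^-2 M.
Second step: Ka2 = [H+][SO3^2-]/[HSO3-] ≈ [SO3^2-] (since [H+] ≈ [HSO3-]).
So [SO3^2-] ≈ Ka2.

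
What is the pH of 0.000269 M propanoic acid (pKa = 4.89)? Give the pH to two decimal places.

CH3CH2COOH ⇌ CH3CH2COO- + H+
Ka = 10^(−4.89) = 1.29 × 10^-5
From the ICE table, Ka = [H+]²/(0.000269 − [H+]) = 1.29 × 10^-5.
[H+] is not negligible relative to C₀; solve [H+]² + 1.29e-05·[H+] − 3.47e-09 = 0.
[H+] = [−1.29e-05 + √(1.29e-05² + 1.39e-08)]/2 = 5.28 × 10^-5 M
pH = −log[H+] = −log(5.28 × 10^-5) = 4.28

pH = 4.28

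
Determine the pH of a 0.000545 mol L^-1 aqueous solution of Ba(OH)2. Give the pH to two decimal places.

Ba(OH)2 is a strong base (each formula unit releases 2 OH-); [OH-] = 0.00109 M.
pOH = -log(0.00109) = 2.96
pH = 14.00 - 2.96 = 11.04

pH = 11.04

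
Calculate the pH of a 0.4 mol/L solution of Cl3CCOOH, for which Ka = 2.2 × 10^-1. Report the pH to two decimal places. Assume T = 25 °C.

Cl3CCOOH ⇌ Cl3CCOO- + H+
From the ICE table, Ka = x²/(0.4 − x) = 2.2 × 10^-1.
The 5% rule fails; solving x² + Ka·x − Ka·C₀ = 0 exactly:
x = [−0.22 + √(0.22² + 0.352)]/2 = 2.06 × 10^-1 M
pH = −log[H+] = −log(2.06 × 10^-1) = 0.69

pH = 0.69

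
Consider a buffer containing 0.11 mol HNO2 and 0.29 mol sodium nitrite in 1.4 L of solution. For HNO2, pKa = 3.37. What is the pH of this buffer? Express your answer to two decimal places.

Using pH = pKa + log([base]/[acid]) with [base]/[acid] = 0.29/0.11:
pH = 3.37 + (+0.421) = 3.79

pH = 3.79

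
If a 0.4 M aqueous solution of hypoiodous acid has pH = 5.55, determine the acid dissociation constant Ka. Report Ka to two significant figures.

Ka = 2.0 × 10^-11

[H+] = 10^(-5.55) = 2.82 × 10^-6 M
At equilibrium [HA] = 0.4 − 2.82 × 10^-6 = 4.00 × 10^-1 M
Ka = [H+][A-]/[HA] = (2.82 × 10^-6)² / 4.00 × 10^-1 = 2.0 × 10^-11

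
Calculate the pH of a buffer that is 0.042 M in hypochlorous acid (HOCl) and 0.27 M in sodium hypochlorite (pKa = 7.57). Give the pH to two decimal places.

pH = 8.38

Henderson–Hasselbalch: pH = pKa + log([OCl-]/[HOCl]) = 7.57 + log(0.27/0.042)
pH = 7.57 + (+0.808) = 8.38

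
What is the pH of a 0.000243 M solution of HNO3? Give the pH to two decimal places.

HNO3 is a strong acid and dissociates completely, so [H+] = 0.000243 M.
pH = -log(0.000243) = 3.61

pH = 3.61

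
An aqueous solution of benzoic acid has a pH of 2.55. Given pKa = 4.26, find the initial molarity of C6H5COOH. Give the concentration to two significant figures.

C₀ = 1.5 × 10^-1 M

[H+] = 10^(-2.55) = 2.82 × 10^-3 M = x
Ka = 10^(−4.26) = 5.50 × 10^-5
Ka = x²/(C₀ − x) ⇒ C₀ = x + x²/Ka
C₀ = 2.82 × 10^-3 + (2.82 × 10^-3)²/(5.50 × 10^-5) = 1.47 × 10^-1 M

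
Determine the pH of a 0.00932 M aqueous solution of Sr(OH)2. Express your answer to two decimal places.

Sr(OH)2 is a strong base (each formula unit releases 2 OH-); [OH-] = 0.0186 M.
pOH = -log(0.0186) = 1.73
pH = 14.00 - 1.73 = 12.27

pH = 12.27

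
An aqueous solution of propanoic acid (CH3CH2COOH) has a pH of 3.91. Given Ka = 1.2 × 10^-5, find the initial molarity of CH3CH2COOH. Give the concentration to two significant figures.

C₀ = 1.4 × 10^-3 M

[H+] = 10^(-3.91) = 1.23 × 10^-4 M = x
Ka = x²/(C₀ − x) ⇒ C₀ = x + x²/Ka
C₀ = 1.23 × 10^-4 + (1.23 × 10^-4)²/(1.2 × 10^-5) = 1.38 × 10^-3 M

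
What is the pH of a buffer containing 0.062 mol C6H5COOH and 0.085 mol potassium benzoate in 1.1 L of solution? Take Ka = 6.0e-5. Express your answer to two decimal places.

pH = 4.36

pKa = −log(6.0 × 10^-5) = 4.222
pH = pKa + log([A⁻]/[HA]) = 4.222 + log(0.085/0.062)
pH = 4.222 + (+0.137) = 4.36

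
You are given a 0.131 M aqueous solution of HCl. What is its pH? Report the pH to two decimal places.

pH = 0.88

HCl is a strong acid and dissociates completely, so [H+] = 0.131 M.
pH = -log(0.131) = 0.88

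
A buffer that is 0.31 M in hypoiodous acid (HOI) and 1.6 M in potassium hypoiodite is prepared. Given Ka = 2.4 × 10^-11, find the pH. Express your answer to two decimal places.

pH = 11.33

pKa = −log(2.4 × 10^-11) = 10.620
pH = pKa + log([A⁻]/[HA]) = 10.620 + log(1.6/0.31)
pH = 10.620 + (+0.713) = 11.33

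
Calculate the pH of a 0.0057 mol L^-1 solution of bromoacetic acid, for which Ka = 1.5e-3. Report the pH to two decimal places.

BrCH2COOH ⇌ BrCH2COO- + H+
Ka = [H+]²/(0.0057 − [H+]) = 1.5 × 10^-3
The 5% rule fails; solving [H+]² + Ka·[H+] − Ka·C₀ = 0 exactly:
[H+] = [−0.0015 + √(0.0015² + 3.42e-05)]/2 = 2.27 × 10^-3 M
pH = −log(2.27 × 10^-3) = 2.64

pH = 2.64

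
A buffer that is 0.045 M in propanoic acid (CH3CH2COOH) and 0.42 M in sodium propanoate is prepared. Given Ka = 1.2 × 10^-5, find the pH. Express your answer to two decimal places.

pH = 5.89

pKa = −log(1.2 × 10^-5) = 4.921
pH = pKa + log([A⁻]/[HA]) = 4.921 + log(0.42/0.045)
pH = 4.921 + (+0.970) = 5.89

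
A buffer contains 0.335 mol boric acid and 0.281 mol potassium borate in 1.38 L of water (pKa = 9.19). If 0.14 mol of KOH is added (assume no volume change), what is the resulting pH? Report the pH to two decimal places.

OH- converts B(OH)3 to B(OH)4-: B(OH)3 → 0.195 mol, B(OH)4- → 0.421 mol.
pH = pKa + log(n_B(OH)4-/n_B(OH)3) = 9.19 + log(0.421/0.195) = 9.19 + (+0.334)

pH = 9.52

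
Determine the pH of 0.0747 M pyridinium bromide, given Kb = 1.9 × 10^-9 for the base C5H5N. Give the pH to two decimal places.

C5H5NH+ is the conjugate acid of the weak base C5H5N.
Ka = Kw/Kb = 1.0×10^-14 / 1.9 × 10^-9 = 5.26 × 10^-6
Let x = [H+] at equilibrium. Ka = x²/(0.0747 − x).
Assume x ≪ 0.0747: x ≈ √(5.26 × 10^-6 × 0.0747) = 6.27 × 10^-4 M
Check: 0.84% ionized — well under 5%, approximation valid.
pH = −log(6.27 × 10^-4) = 3.20

pH = 3.20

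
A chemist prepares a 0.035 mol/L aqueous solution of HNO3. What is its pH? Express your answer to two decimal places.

HNO3 is a strong acid and dissociates completely, so [H+] = 0.035 M.
pH = -log(0.035) = 1.46

pH = 1.46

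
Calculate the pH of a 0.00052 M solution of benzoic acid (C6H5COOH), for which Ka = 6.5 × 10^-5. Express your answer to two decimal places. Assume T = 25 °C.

C6H5COOH ⇌ C6H5COO- + H+
Ka = [H+]²/(0.00052 − [H+]) = 6.5 × 10^-5
Here C₀/Ka ≈ 8, so the small-[H+] approximation fails. Use the quadratic:
[H+] = (−Ka + √(Ka² + 4·Ka·C₀))/2 = 1.54 × 10^-4 M
pH = −log[H+] = −log(1.54 × 10^-4) = 3.81

pH = 3.81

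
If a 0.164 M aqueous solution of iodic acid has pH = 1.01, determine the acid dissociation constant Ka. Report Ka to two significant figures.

[H+] = 10^(-1.01) = 9.77 × 10^-2 M
At equilibrium [HA] = 0.164 − 9.77 × 10^-2 = 6.63 × 10^-2 M
Ka = [H+][A-]/[HA] = (9.77 × 10^-2)² / 6.63 × 10^-2 = 1.4 × 10^-1

Ka = 1.4 × 10^-1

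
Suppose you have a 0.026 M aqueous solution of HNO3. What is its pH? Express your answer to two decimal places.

pH = 1.59

HNO3 is a strong acid and dissociates completely, so [H+] = 0.026 M.
pH = -log(0.026) = 1.59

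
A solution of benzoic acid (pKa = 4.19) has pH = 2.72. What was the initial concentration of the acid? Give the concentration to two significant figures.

C₀ = 5.8 × 10^-2 M

[H+] = 10^(-2.72) = 1.91 × 10^-3 M = x
Ka = 10^(−4.19) = 6.46 × 10^-5
Ka = x²/(C₀ − x) ⇒ C₀ = x + x²/Ka
C₀ = 1.91 × 10^-3 + (1.91 × 10^-3)²/(6.46 × 10^-5) = 5.84 × 10^-2 M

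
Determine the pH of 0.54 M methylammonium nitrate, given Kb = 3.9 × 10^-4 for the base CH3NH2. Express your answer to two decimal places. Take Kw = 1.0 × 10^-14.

pH = 5.43

CH3NH3+ is the conjugate acid of the weak base CH3NH2.
Ka = Kw/Kb = 1.0×10^-14 / 3.9 × 10^-4 = 2.56 × 10^-11
Ka = [H+]²/(0.54 − [H+]) = 2.56 × 10^-11
Assume [H+] ≪ 0.54: [H+] ≈ √(2.56 × 10^-11 × 0.54) = 3.72 × 10^-6 M
([H+]/C₀ = 0.00069% < 5%, so the approximation holds.)
pH = −log[H+] = −log(3.72 × 10^-6) = 5.43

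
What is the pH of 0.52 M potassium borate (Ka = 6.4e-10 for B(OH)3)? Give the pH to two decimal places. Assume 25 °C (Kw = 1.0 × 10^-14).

pH = 11.45

B(OH)4- is the conjugate base of the weak acid B(OH)3.
Kb = Kw/Ka = 1.0×10^-14 / 6.4 × 10^-10 = 1.56 × 10^-5
Kb = [OH-]²/(0.52 − [OH-]) = 1.56 × 10^-5
Neglecting [OH-] in the denominator: [OH-] = √(1.56 × 10^-5 × 0.52) = 2.85 × 10^-3 M
([OH-]/C₀ = 0.55% < 5%, so the approximation holds.)
pOH = −log(2.85 × 10^-3) = 2.55; pH = 14.00 − 2.55 = 11.45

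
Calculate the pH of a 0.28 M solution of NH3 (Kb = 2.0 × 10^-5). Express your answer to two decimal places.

NH3 + H2O ⇌ NH4+ + OH-
From the ICE table, Kb = x²/(0.28 − x) = 2.0 × 10^-5.
Neglecting x in the denominator: x = √(2.0 × 10^-5 × 0.28) = 2.37 × 10^-3 M
(x/C₀ = 0.85% < 5%, so the approximation holds.)
pOH = −log(2.37 × 10^-3) = 2.63; pH = 14.00 − 2.63 = 11.37

pH = 11.37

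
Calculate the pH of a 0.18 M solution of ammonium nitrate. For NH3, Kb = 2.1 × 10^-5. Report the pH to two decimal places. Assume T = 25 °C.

pH = 5.03

NH4+ is the conjugate acid of the weak base NH3.
Ka = Kw/Kb = 1.0×10^-14 / 2.1 × 10^-5 = 4.76 × 10^-10
Ka = x²/(0.18 − x) = 4.76 × 10^-10
Since Ka ≪ C₀, x ≈ √(Ka·C₀) = 9.26 × 10^-6 M.
Check: 0.0051% ionized — well under 5%, approximation valid.
pH = −log[H+] = −log(9.26 × 10^-6) = 5.03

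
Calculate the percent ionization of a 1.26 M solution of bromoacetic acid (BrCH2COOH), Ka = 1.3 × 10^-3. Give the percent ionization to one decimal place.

BrCH2COOH ⇌ BrCH2COO- + H+; let x = [H+] at equilibrium.
x ≈ √(Ka·C₀) = √(1.3 × 10^-3 × 1.26) = 4.05 × 10^-2 M
% ionization = x/C₀ × 100% = 4.05 × 10^-2/1.26 × 100% = 3.2%

3.2%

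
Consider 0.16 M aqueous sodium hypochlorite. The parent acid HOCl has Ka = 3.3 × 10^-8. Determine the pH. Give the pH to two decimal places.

OCl- is the conjugate base of the weak acid HOCl.
Kb = Kw/Ka = 1.0×10^-14 / 3.3 × 10^-8 = 3.03 × 10^-7
From the ICE table, Kb = [OH-]²/(0.16 − [OH-]) = 3.03 × 10^-7.
Since Kb ≪ C₀, [OH-] ≈ √(Kb·C₀) = 2.20 × 10^-4 M.
([OH-]/C₀ = 0.14% < 5%, so the approximation holds.)
pOH = −log(2.20 × 10^-4) = 3.66; pH = 14.00 − 3.66 = 10.34

pH = 10.34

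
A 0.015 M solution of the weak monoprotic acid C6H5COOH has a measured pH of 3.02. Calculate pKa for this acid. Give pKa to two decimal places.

[H+] = 10^(-3.02) = 9.55 × 10^-4 M
At equilibrium [HA] = 0.015 − 9.55 × 10^-4 = 1.40 × 10^-2 M
Ka = [H+][A-]/[HA] = (9.55 × 10^-4)² / 1.40 × 10^-2 = 6.51 × 10^-5
pKa = -log(6.51 × 10^-5) = 4.19

pKa = 4.19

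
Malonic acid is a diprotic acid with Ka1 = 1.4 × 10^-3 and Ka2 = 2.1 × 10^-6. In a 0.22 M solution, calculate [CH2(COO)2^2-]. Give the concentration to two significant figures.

First ionization gives [H+] ≈ [CH2(COOH)COO-] = 1.69 × 10^-2 M.
Second step: Ka2 = [H+][CH2(COO)2^2-]/[CH2(COOH)COO-] ≈ [CH2(COO)2^2-] (since [H+] ≈ [CH2(COOH)COO-]).
So [CH2(COO)2^2-] ≈ Ka2.

2.1 × 10^-6 M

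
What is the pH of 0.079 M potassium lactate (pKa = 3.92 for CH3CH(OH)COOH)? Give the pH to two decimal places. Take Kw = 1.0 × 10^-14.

CH3CH(OH)COO- is the conjugate base of the weak acid CH3CH(OH)COOH.
Ka = 10^(−3.92) = 1.20 × 10^-4
Kb = Kw/Ka = 1.0×10^-14 / 1.20 × 10^-4 = 8.33 × 10^-11
Let x = [OH-] at equilibrium. Kb = x²/(0.079 − x).
Since Kb ≪ C₀, x ≈ √(Kb·C₀) = 2.57 × 10^-6 M.
(x/C₀ = 0.0032% < 5%, so the approximation holds.)
pOH = 5.59, so pH = 14.00 − pOH = 8.41

pH = 8.41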